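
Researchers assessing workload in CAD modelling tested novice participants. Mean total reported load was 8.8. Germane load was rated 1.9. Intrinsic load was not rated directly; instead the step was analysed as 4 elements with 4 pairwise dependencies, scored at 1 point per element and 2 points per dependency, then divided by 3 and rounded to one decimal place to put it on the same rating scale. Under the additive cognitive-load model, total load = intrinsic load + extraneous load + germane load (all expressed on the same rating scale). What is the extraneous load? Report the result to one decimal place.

Intrinsic (element-interactivity): (4 × 1 + 4 × 2) / 3 = 12 / 3 = 4.0000 → 4.0.
extraneous load = total − intrinsic − germane
             = 8.8 − 4.0 − 1.9 = 2.9.

2.9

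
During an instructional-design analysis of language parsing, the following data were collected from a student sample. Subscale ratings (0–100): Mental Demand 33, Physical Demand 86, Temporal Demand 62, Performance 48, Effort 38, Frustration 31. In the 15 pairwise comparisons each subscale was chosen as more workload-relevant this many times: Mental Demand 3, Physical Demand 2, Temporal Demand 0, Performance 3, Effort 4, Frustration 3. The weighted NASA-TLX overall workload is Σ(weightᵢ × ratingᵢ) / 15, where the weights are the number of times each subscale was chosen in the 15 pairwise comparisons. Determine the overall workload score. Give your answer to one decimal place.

The tallies are the weights (they sum to 15).
Weighted sum = 3·33 + 2·86 + 0·62 + 3·48 + 4·38 + 3·31
            = 99 + 172 + 0 + 144 + 152 + 93 = 660.
Overall workload = 660 / 15 = 44.0000 ≈ 44.0.

44.0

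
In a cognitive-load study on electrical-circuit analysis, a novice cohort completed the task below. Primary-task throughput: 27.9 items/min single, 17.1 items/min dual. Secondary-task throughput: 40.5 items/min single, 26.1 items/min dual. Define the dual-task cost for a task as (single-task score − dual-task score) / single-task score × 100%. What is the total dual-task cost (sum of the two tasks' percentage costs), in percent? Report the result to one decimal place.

Primary cost = (27.9 − 17.1) / 27.9 × 100% = 38.7097%.
Secondary cost = (40.5 − 26.1) / 40.5 × 100% = 35.5556%.
Total = 38.7097% + 35.5556% = 74.2653% ≈ 74.3%.

74.3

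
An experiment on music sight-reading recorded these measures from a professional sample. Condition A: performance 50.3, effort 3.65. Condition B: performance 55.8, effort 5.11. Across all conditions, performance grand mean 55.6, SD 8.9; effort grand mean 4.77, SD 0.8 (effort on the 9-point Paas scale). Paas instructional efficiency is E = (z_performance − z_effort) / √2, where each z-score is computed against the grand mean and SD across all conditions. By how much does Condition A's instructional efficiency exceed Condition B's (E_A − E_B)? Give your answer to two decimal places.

Condition A: z_P = (50.3 − 55.6)/8.9 = -0.5955; z_E = (3.65 − 4.77)/0.8 = -1.4000; E_A = (-0.5955 − (-1.4000))/√2 = 0.5689.
Condition B: z_P = (55.8 − 55.6)/8.9 = 0.0225; z_E = (5.11 − 4.77)/0.8 = 0.4250; E_B = (0.0225 − 0.4250)/√2 = -0.2846.
E_A − E_B = 0.5689 − (-0.2846) = 0.8535 ≈ 0.85.

0.85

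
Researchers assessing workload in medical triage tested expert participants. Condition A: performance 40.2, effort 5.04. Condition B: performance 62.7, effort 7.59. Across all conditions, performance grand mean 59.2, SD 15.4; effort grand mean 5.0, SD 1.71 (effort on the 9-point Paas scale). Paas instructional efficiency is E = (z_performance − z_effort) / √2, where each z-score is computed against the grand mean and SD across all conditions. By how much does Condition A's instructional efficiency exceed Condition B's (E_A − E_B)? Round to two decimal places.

Condition A: z_P = (40.2 − 59.2)/15.4 = -1.2338; z_E = (5.04 − 5.0)/1.71 = 0.0234; E_A = (-1.2338 − 0.0234)/√2 = -0.8890.
Condition B: z_P = (62.7 − 59.2)/15.4 = 0.2273; z_E = (7.59 − 5.0)/1.71 = 1.5146; E_B = (0.2273 − 1.5146)/√2 = -0.9103.
E_A − E_B = -0.8890 − (-0.9103) = 0.0213 ≈ 0.02.

0.02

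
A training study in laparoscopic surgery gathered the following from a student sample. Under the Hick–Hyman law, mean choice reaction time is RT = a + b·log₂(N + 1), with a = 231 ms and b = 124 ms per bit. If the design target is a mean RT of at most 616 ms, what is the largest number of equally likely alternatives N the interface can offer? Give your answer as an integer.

7

Set 231 + 124·log₂(N + 1) ≤ 616.
log₂(N + 1) ≤ (616 − 231) / 124 = 3.1048.
N + 1 ≤ 2^3.1048 = 8.6028.
N ≤ 7.6028, so the largest integer N is 7.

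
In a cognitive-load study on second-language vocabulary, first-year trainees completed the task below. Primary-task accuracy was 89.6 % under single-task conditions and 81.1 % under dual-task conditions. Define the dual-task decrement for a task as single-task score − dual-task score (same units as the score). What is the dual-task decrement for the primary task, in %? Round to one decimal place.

Decrement = 89.6 − 81.1 = 8.5000 % ≈ 8.5 %.

8.5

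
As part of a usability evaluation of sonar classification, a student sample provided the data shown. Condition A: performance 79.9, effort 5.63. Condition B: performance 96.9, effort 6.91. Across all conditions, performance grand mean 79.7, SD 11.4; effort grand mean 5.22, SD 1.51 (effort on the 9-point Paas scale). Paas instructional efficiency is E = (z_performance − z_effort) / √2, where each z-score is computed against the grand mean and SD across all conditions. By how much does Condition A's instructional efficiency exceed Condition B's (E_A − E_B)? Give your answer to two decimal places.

Condition A: z_P = (79.9 − 79.7)/11.4 = 0.0175; z_E = (5.63 − 5.22)/1.51 = 0.2715; E_A = (0.0175 − 0.2715)/√2 = -0.1796.
Condition B: z_P = (96.9 − 79.7)/11.4 = 1.5088; z_E = (6.91 − 5.22)/1.51 = 1.1192; E_B = (1.5088 − 1.1192)/√2 = 0.2755.
E_A − E_B = -0.1796 − 0.2755 = -0.4551 ≈ -0.46.

-0.46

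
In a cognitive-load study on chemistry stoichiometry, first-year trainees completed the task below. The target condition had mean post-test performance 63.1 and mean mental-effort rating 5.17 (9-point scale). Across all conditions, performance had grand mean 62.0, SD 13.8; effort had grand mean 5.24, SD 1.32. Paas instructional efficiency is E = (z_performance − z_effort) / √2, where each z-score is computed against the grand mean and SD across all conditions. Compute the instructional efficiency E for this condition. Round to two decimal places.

z_performance = (63.1 − 62.0) / 13.8 = 1.1000 / 13.8 = 0.0797.
z_effort = (5.17 − 5.24) / 1.32 = -0.0700 / 1.32 = -0.0530.
z_P − z_E = 0.0797 − (-0.0530) = 0.1327.
E = 0.1327 / √2 = 0.1327 / 1.41421 = 0.0938 ≈ 0.09.

0.09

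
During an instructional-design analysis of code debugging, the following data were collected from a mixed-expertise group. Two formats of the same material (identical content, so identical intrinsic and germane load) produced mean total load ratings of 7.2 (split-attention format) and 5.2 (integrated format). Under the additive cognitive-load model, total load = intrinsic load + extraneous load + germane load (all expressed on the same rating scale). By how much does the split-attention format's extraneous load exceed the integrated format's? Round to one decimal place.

2.0

Intrinsic and germane load are equal across formats, so the difference in total load equals the difference in extraneous load.
Extraneous-load difference = 7.2 − 5.2 = 2.0.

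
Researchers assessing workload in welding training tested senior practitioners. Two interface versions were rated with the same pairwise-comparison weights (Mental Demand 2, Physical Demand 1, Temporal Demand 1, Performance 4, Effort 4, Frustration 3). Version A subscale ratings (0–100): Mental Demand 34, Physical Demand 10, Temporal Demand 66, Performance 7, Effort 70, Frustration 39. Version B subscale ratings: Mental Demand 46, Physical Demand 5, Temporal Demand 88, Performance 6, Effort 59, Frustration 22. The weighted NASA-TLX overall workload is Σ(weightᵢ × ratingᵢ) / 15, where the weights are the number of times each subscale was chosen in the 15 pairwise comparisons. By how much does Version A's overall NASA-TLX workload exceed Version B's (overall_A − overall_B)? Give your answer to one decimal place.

Version A weighted sum = 2·34 + 1·10 + 1·66 + 4·7 + 4·70 + 3·39 = 68 + 10 + 66 + 28 + 280 + 117 = 569; overall_A = 569/15 = 37.9333.
Version B weighted sum = 2·46 + 1·5 + 1·88 + 4·6 + 4·59 + 3·22 = 92 + 5 + 88 + 24 + 236 + 66 = 511; overall_B = 511/15 = 34.0667.
Difference = 37.9333 − 34.0667 = 3.8666 ≈ 3.9.

3.9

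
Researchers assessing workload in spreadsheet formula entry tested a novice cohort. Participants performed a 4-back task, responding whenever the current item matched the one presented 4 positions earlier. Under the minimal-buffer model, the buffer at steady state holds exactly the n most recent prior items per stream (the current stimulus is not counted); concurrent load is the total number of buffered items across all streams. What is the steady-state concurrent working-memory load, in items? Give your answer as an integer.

4

The buffer holds the 4 most recent prior items.
Steady-state concurrent load = 4 items.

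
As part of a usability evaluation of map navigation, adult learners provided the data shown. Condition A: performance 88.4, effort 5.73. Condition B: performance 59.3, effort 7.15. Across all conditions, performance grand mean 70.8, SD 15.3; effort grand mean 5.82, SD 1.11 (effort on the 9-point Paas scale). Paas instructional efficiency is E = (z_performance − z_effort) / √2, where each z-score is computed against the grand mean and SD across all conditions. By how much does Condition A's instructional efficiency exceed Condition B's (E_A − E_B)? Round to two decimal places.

Condition A: z_P = (88.4 − 70.8)/15.3 = 1.1503; z_E = (5.73 − 5.82)/1.11 = -0.0811; E_A = (1.1503 − (-0.0811))/√2 = 0.8707.
Condition B: z_P = (59.3 − 70.8)/15.3 = -0.7516; z_E = (7.15 − 5.82)/1.11 = 1.1982; E_B = (-0.7516 − 1.1982)/√2 = -1.3787.
E_A − E_B = 0.8707 − (-1.3787) = 2.2494 ≈ 2.25.

2.25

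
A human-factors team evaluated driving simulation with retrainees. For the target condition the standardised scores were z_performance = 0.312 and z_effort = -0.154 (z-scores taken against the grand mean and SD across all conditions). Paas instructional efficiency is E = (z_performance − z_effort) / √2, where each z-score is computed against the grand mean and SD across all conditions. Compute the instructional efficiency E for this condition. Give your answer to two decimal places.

z_P − z_E = 0.312 − (-0.154) = 0.4660.
E = 0.4660 / √2 = 0.4660 / 1.41421 = 0.3295 ≈ 0.33.

0.33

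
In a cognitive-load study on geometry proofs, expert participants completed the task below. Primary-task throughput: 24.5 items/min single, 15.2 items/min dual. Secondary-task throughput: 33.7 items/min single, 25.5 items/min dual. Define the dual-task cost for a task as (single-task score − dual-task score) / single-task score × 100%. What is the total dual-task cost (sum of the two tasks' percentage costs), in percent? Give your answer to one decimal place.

62.3

Primary cost = (24.5 − 15.2) / 24.5 × 100% = 37.9592%.
Secondary cost = (33.7 − 25.5) / 33.7 × 100% = 24.3323%.
Total = 37.9592% + 24.3323% = 62.2915% ≈ 62.3%.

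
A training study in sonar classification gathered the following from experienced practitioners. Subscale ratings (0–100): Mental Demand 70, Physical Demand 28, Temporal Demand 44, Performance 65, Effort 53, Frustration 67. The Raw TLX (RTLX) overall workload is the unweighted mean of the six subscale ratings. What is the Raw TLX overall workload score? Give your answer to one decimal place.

Sum of ratings = 70 + 28 + 44 + 65 + 53 + 67 = 327.
RTLX = 327 / 6 = 54.5000 ≈ 54.5.

54.5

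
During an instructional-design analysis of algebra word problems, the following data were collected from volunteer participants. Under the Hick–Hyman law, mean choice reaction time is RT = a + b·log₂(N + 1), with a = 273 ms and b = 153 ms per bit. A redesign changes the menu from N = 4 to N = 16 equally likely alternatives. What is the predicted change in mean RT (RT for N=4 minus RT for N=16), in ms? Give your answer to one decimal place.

-270.1

RT(4) = 273 + 153·log₂(5) = 273 + 153·2.3219 = 628.2507 ms.
RT(16) = 273 + 153·log₂(17) = 273 + 153·4.0875 = 898.3875 ms.
Difference = 628.2507 − 898.3875 = -270.1368 ≈ -270.1 ms.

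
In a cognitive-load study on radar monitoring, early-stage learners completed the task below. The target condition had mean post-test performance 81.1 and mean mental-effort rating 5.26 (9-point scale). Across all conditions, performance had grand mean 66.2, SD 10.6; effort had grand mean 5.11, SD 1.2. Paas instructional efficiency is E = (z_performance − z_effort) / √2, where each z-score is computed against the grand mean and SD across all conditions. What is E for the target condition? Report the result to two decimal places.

0.91

z_performance = (81.1 − 66.2) / 10.6 = 14.9000 / 10.6 = 1.4057.
z_effort = (5.26 − 5.11) / 1.2 = 0.1500 / 1.2 = 0.1250.
z_P − z_E = 1.4057 − 0.1250 = 1.2807.
E = 1.2807 / √2 = 1.2807 / 1.41421 = 0.9056 ≈ 0.91.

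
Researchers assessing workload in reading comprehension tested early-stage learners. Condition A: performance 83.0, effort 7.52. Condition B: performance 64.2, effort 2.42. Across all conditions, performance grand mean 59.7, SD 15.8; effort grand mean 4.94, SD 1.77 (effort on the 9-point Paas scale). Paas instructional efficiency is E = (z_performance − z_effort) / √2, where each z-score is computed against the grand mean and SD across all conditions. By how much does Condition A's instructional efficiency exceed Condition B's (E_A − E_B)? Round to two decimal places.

-1.20

Condition A: z_P = (83.0 − 59.7)/15.8 = 1.4747; z_E = (7.52 − 4.94)/1.77 = 1.4576; E_A = (1.4747 − 1.4576)/√2 = 0.0121.
Condition B: z_P = (64.2 − 59.7)/15.8 = 0.2848; z_E = (2.42 − 4.94)/1.77 = -1.4237; E_B = (0.2848 − (-1.4237))/√2 = 1.2081.
E_A − E_B = 0.0121 − 1.2081 = -1.1960 ≈ -1.20.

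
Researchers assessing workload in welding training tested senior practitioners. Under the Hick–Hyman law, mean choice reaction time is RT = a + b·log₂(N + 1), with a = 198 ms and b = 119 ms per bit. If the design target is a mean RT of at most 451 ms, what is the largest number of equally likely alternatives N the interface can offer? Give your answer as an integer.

3

Set 198 + 119·log₂(N + 1) ≤ 451.
log₂(N + 1) ≤ (451 − 198) / 119 = 2.1261.
N + 1 ≤ 2^2.1261 = 4.3654.
N ≤ 3.3654, so the largest integer N is 3.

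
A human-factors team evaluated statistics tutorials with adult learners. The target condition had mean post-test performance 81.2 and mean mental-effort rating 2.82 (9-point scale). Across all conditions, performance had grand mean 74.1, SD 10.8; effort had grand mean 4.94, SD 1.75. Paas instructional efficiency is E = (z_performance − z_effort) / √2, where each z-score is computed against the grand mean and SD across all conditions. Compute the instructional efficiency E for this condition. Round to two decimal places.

1.32

z_performance = (81.2 − 74.1) / 10.8 = 7.1000 / 10.8 = 0.6574.
z_effort = (2.82 − 4.94) / 1.75 = -2.1200 / 1.75 = -1.2114.
z_P − z_E = 0.6574 − (-1.2114) = 1.8688.
E = 1.8688 / √2 = 1.8688 / 1.41421 = 1.3214 ≈ 1.32.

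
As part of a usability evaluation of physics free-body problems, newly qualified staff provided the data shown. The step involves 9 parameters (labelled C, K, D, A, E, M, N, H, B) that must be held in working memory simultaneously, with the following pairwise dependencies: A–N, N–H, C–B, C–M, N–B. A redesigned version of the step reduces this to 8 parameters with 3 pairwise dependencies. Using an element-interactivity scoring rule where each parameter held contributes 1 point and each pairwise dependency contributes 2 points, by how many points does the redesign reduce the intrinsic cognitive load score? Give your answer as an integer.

Original: 9 × 1 + 5 × 2 = 9 + 10 = 19.
Redesigned: 8 × 1 + 3 × 2 = 8 + 6 = 14.
Reduction = 19 − 14 = 5.

5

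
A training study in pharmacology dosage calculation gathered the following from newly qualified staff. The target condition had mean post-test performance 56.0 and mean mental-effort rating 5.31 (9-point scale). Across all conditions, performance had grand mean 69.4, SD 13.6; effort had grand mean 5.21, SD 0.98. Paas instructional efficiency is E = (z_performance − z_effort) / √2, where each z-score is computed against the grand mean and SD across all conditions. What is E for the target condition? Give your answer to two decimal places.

-0.77

z_performance = (56.0 − 69.4) / 13.6 = -13.4000 / 13.6 = -0.9853.
z_effort = (5.31 − 5.21) / 0.98 = 0.1000 / 0.98 = 0.1020.
z_P − z_E = -0.9853 − 0.1020 = -1.0873.
E = -1.0873 / √2 = -1.0873 / 1.41421 = -0.7688 ≈ -0.77.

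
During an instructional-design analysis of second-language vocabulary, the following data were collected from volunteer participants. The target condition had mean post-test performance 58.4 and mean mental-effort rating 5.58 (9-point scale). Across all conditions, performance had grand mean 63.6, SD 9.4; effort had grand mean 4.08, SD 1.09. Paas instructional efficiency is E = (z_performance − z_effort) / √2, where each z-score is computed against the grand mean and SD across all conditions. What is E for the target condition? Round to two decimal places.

-1.36

z_performance = (58.4 − 63.6) / 9.4 = -5.2000 / 9.4 = -0.5532.
z_effort = (5.58 − 4.08) / 1.09 = 1.5000 / 1.09 = 1.3761.
z_P − z_E = -0.5532 − 1.3761 = -1.9293.
E = -1.9293 / √2 = -1.9293 / 1.41421 = -1.3642 ≈ -1.36.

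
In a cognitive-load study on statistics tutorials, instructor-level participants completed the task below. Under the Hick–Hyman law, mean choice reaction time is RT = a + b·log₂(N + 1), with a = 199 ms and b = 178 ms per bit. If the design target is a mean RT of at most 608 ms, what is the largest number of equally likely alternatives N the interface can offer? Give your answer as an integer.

3

Set 199 + 178·log₂(N + 1) ≤ 608.
log₂(N + 1) ≤ (608 − 199) / 178 = 2.2978.
N + 1 ≤ 2^2.2978 = 4.9171.
N ≤ 3.9171, so the largest integer N is 3.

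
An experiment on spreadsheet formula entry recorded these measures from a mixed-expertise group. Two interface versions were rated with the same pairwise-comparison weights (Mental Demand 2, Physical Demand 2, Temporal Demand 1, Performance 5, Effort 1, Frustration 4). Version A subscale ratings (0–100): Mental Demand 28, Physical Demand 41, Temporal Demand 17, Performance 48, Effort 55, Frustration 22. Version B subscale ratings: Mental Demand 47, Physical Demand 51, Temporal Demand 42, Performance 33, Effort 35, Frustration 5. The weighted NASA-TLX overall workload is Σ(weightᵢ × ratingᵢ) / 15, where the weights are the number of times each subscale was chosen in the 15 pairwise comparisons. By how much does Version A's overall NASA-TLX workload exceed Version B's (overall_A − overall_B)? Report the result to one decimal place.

5.3

Version A weighted sum = 2·28 + 2·41 + 1·17 + 5·48 + 1·55 + 4·22 = 56 + 82 + 17 + 240 + 55 + 88 = 538; overall_A = 538/15 = 35.8667.
Version B weighted sum = 2·47 + 2·51 + 1·42 + 5·33 + 1·35 + 4·5 = 94 + 102 + 42 + 165 + 35 + 20 = 458; overall_B = 458/15 = 30.5333.
Difference = 35.8667 − 30.5333 = 5.3334 ≈ 5.3.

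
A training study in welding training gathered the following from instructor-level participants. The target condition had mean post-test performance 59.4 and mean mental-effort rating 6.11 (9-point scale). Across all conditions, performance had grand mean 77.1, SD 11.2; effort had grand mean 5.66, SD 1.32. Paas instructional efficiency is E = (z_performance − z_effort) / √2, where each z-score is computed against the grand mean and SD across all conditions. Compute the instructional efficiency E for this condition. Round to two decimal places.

-1.36

z_performance = (59.4 − 77.1) / 11.2 = -17.7000 / 11.2 = -1.5804.
z_effort = (6.11 − 5.66) / 1.32 = 0.4500 / 1.32 = 0.3409.
z_P − z_E = -1.5804 − 0.3409 = -1.9213.
E = -1.9213 / √2 = -1.9213 / 1.41421 = -1.3586 ≈ -1.36.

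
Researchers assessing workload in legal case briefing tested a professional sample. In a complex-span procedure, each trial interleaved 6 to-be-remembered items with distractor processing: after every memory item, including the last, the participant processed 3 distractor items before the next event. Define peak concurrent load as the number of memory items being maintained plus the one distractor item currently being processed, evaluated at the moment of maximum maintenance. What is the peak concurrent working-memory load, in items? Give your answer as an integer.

Maintenance is greatest during the distractor(s) after memory item 6: all 6 memory items are being held.
One distractor item is concurrently being processed.
Peak concurrent load = 6 + 1 = 7 items.

7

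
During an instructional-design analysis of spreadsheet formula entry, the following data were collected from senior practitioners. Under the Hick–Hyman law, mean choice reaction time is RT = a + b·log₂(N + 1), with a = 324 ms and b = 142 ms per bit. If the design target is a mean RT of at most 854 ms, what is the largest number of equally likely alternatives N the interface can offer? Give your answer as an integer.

Set 324 + 142·log₂(N + 1) ≤ 854.
log₂(N + 1) ≤ (854 − 324) / 142 = 3.7324.
N + 1 ≤ 2^3.7324 = 13.2912.
N ≤ 12.2912, so the largest integer N is 12.

12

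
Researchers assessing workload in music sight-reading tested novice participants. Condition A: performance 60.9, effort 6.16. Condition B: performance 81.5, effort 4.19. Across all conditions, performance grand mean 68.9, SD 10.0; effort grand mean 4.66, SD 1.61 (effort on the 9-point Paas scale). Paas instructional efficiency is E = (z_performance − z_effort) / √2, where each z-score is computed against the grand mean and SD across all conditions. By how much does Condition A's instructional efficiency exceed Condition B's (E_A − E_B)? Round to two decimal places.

Condition A: z_P = (60.9 − 68.9)/10.0 = -0.8000; z_E = (6.16 − 4.66)/1.61 = 0.9317; E_A = (-0.8000 − 0.9317)/√2 = -1.2245.
Condition B: z_P = (81.5 − 68.9)/10.0 = 1.2600; z_E = (4.19 − 4.66)/1.61 = -0.2919; E_B = (1.2600 − (-0.2919))/√2 = 1.0974.
E_A − E_B = -1.2245 − 1.0974 = -2.3219 ≈ -2.32.

-2.32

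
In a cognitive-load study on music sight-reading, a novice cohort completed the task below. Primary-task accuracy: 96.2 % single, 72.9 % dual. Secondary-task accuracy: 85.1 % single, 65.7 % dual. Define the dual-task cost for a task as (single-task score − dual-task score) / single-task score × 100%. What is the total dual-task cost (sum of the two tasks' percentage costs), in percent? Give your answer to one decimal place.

47.0

Primary cost = (96.2 − 72.9) / 96.2 × 100% = 24.2204%.
Secondary cost = (85.1 − 65.7) / 85.1 × 100% = 22.7967%.
Total = 24.2204% + 22.7967% = 47.0171% ≈ 47.0%.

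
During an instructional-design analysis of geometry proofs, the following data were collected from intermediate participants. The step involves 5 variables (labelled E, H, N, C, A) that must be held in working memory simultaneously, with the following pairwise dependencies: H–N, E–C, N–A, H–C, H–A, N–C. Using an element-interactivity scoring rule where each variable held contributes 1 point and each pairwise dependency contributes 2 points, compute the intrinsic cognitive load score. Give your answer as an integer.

17

Count of variables held simultaneously: 5.
Count of pairwise dependencies listed: 6.
Element contribution: 5 × 1 = 5.
Interaction contribution: 6 × 2 = 12.
Intrinsic load = 5 + 12 = 17.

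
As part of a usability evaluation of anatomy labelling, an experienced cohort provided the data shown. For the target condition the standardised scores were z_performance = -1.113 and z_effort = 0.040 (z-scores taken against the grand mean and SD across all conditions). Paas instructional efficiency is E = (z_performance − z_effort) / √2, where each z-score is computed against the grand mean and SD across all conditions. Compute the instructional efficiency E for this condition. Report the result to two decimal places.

-0.82

z_P − z_E = -1.113 − 0.040 = -1.1530.
E = -1.1530 / √2 = -1.1530 / 1.41421 = -0.8153 ≈ -0.82.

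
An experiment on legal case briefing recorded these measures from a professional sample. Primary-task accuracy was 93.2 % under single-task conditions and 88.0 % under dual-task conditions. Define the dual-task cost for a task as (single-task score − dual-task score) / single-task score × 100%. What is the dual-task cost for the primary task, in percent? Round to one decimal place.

5.6

Cost = (93.2 − 88.0) / 93.2 × 100%
     = 5.2000 / 93.2 × 100% = 5.5794%.
≈ 5.6%.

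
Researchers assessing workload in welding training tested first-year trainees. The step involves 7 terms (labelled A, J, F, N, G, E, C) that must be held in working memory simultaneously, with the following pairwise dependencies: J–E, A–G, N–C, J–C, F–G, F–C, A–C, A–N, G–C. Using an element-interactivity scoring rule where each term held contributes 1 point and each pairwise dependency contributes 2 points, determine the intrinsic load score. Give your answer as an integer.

Count of terms held simultaneously: 7.
Count of pairwise dependencies listed: 9.
Element contribution: 7 × 1 = 7.
Interaction contribution: 9 × 2 = 18.
Intrinsic load = 7 + 18 = 25.

25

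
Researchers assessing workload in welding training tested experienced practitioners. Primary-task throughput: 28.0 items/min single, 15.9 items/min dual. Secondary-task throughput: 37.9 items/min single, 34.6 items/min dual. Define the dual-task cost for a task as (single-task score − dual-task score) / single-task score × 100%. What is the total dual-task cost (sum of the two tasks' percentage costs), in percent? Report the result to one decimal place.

Primary cost = (28.0 − 15.9) / 28.0 × 100% = 43.2143%.
Secondary cost = (37.9 − 34.6) / 37.9 × 100% = 8.7071%.
Total = 43.2143% + 8.7071% = 51.9214% ≈ 51.9%.

51.9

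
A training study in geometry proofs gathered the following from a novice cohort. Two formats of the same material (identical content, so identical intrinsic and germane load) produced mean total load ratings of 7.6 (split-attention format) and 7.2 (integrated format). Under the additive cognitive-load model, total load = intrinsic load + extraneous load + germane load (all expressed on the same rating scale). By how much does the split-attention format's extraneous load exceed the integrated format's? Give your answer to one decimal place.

Intrinsic and germane load are equal across formats, so the difference in total load equals the difference in extraneous load.
Extraneous-load difference = 7.6 − 7.2 = 0.4.

0.4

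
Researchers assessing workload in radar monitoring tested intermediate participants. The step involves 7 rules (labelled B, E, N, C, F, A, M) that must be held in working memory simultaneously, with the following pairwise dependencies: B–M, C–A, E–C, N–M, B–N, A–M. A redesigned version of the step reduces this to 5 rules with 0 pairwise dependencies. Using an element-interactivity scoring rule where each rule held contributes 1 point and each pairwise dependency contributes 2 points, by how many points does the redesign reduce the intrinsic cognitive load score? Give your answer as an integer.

Original: 7 × 1 + 6 × 2 = 7 + 12 = 19.
Redesigned: 5 × 1 + 0 × 2 = 5 + 0 = 5.
Reduction = 19 − 5 = 14.

14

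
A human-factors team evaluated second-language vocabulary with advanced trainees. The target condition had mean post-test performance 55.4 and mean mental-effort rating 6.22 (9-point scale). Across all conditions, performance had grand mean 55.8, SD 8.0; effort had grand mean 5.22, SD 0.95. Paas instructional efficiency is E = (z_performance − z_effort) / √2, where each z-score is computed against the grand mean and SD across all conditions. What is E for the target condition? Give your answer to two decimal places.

-0.78

z_performance = (55.4 − 55.8) / 8.0 = -0.4000 / 8.0 = -0.0500.
z_effort = (6.22 − 5.22) / 0.95 = 1.0000 / 0.95 = 1.0526.
z_P − z_E = -0.0500 − 1.0526 = -1.1026.
E = -1.1026 / √2 = -1.1026 / 1.41421 = -0.7797 ≈ -0.78.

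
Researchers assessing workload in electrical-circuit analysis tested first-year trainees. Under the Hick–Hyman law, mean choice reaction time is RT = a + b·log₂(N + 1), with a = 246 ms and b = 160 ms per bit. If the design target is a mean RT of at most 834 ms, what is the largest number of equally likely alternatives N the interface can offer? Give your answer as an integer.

Set 246 + 160·log₂(N + 1) ≤ 834.
log₂(N + 1) ≤ (834 − 246) / 160 = 3.6750.
N + 1 ≤ 2^3.6750 = 12.7728.
N ≤ 11.7728, so the largest integer N is 11.

11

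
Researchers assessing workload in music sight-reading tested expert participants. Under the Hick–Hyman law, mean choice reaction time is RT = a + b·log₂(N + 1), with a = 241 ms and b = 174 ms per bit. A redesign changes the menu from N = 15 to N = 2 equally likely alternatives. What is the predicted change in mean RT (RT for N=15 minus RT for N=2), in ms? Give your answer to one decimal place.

RT(15) = 241 + 174·log₂(16) = 241 + 174·4.0000 = 937.0000 ms.
RT(2) = 241 + 174·log₂(3) = 241 + 174·1.5850 = 516.7900 ms.
Difference = 937.0000 − 516.7900 = 420.2100 ≈ 420.2 ms.

420.2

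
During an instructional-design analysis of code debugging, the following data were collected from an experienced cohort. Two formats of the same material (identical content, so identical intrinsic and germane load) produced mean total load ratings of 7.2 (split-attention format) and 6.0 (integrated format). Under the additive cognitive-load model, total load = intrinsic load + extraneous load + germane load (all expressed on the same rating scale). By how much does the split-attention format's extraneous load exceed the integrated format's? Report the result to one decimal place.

1.2

Intrinsic and germane load are equal across formats, so the difference in total load equals the difference in extraneous load.
Extraneous-load difference = 7.2 − 6.0 = 1.2.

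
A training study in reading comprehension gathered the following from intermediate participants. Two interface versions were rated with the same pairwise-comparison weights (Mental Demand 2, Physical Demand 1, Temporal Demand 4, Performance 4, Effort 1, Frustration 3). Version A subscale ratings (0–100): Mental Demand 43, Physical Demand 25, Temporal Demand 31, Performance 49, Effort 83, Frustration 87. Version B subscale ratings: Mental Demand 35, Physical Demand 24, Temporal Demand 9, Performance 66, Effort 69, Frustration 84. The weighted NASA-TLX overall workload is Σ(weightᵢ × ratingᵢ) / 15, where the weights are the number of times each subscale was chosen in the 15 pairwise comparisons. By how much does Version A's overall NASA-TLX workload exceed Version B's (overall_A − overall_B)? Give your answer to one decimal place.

Version A weighted sum = 2·43 + 1·25 + 4·31 + 4·49 + 1·83 + 3·87 = 86 + 25 + 124 + 196 + 83 + 261 = 775; overall_A = 775/15 = 51.6667.
Version B weighted sum = 2·35 + 1·24 + 4·9 + 4·66 + 1·69 + 3·84 = 70 + 24 + 36 + 264 + 69 + 252 = 715; overall_B = 715/15 = 47.6667.
Difference = 51.6667 − 47.6667 = 4.0000 ≈ 4.0.

4.0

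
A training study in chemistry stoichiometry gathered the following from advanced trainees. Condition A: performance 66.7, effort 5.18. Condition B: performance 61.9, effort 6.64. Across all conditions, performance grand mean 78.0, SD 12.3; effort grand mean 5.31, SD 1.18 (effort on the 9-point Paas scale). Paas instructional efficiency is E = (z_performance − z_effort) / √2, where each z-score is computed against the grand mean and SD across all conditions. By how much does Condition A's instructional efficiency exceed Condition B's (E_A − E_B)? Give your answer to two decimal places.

Condition A: z_P = (66.7 − 78.0)/12.3 = -0.9187; z_E = (5.18 − 5.31)/1.18 = -0.1102; E_A = (-0.9187 − (-0.1102))/√2 = -0.5717.
Condition B: z_P = (61.9 − 78.0)/12.3 = -1.3089; z_E = (6.64 − 5.31)/1.18 = 1.1271; E_B = (-1.3089 − 1.1271)/√2 = -1.7225.
E_A − E_B = -0.5717 − (-1.7225) = 1.1508 ≈ 1.15.

1.15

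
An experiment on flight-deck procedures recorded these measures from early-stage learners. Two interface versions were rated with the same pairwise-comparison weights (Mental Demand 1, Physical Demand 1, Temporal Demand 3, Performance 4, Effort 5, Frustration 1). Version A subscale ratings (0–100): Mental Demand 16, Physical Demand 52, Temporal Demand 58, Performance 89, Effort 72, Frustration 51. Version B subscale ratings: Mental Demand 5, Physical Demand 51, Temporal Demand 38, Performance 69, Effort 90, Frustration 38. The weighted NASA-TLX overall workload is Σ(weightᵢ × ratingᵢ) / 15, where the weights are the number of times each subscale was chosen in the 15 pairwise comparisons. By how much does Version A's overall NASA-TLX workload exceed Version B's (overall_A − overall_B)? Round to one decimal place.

5.0

Version A weighted sum = 1·16 + 1·52 + 3·58 + 4·89 + 5·72 + 1·51 = 16 + 52 + 174 + 356 + 360 + 51 = 1009; overall_A = 1009/15 = 67.2667.
Version B weighted sum = 1·5 + 1·51 + 3·38 + 4·69 + 5·90 + 1·38 = 5 + 51 + 114 + 276 + 450 + 38 = 934; overall_B = 934/15 = 62.2667.
Difference = 67.2667 − 62.2667 = 5.0000 ≈ 5.0.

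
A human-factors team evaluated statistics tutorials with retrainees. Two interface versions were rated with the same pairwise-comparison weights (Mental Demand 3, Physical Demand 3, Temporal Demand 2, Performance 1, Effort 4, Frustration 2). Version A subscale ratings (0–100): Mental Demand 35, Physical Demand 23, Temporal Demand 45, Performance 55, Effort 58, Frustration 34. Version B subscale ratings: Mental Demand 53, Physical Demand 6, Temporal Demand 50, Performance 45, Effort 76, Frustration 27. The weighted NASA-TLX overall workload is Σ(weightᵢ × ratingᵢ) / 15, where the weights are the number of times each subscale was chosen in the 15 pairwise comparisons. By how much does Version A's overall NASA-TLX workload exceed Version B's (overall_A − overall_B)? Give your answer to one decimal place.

Version A weighted sum = 3·35 + 3·23 + 2·45 + 1·55 + 4·58 + 2·34 = 105 + 69 + 90 + 55 + 232 + 68 = 619; overall_A = 619/15 = 41.2667.
Version B weighted sum = 3·53 + 3·6 + 2·50 + 1·45 + 4·76 + 2·27 = 159 + 18 + 100 + 45 + 304 + 54 = 680; overall_B = 680/15 = 45.3333.
Difference = 41.2667 − 45.3333 = -4.0666 ≈ -4.1.

-4.1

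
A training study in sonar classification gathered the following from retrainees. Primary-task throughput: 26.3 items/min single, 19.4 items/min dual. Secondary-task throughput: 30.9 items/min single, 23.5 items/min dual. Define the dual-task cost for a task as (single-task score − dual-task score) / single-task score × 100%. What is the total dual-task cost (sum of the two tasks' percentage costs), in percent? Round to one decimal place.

Primary cost = (26.3 − 19.4) / 26.3 × 100% = 26.2357%.
Secondary cost = (30.9 − 23.5) / 30.9 × 100% = 23.9482%.
Total = 26.2357% + 23.9482% = 50.1839% ≈ 50.2%.

50.2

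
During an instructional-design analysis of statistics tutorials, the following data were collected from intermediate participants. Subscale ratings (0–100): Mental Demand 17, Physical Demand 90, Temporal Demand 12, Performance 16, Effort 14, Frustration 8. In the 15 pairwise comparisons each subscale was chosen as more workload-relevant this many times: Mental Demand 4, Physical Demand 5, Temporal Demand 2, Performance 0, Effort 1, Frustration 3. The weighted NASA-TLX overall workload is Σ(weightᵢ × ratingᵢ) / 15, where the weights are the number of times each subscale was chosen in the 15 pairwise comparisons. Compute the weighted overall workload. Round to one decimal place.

The tallies are the weights (they sum to 15).
Weighted sum = 4·17 + 5·90 + 2·12 + 0·16 + 1·14 + 3·8
            = 68 + 450 + 24 + 0 + 14 + 24 = 580.
Overall workload = 580 / 15 = 38.6667 ≈ 38.7.

38.7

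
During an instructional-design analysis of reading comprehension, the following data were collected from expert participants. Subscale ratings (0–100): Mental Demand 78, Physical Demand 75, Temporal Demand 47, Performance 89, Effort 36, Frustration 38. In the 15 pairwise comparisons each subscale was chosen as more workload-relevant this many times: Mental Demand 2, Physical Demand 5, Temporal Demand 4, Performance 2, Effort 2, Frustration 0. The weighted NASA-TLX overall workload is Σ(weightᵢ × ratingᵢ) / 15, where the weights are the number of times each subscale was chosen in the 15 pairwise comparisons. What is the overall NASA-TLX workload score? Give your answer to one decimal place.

The tallies are the weights (they sum to 15).
Weighted sum = 2·78 + 5·75 + 4·47 + 2·89 + 2·36 + 0·38
            = 156 + 375 + 188 + 178 + 72 + 0 = 969.
Overall workload = 969 / 15 = 64.6000 ≈ 64.6.

64.6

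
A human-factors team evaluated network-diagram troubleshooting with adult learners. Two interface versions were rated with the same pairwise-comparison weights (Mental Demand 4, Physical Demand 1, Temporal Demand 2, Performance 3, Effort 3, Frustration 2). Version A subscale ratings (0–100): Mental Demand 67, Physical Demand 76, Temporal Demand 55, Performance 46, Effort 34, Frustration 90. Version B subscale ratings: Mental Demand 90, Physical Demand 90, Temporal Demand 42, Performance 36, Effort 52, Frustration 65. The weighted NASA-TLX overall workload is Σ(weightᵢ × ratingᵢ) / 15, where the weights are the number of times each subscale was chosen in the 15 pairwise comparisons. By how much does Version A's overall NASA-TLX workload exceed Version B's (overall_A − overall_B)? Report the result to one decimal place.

Version A weighted sum = 4·67 + 1·76 + 2·55 + 3·46 + 3·34 + 2·90 = 268 + 76 + 110 + 138 + 102 + 180 = 874; overall_A = 874/15 = 58.2667.
Version B weighted sum = 4·90 + 1·90 + 2·42 + 3·36 + 3·52 + 2·65 = 360 + 90 + 84 + 108 + 156 + 130 = 928; overall_B = 928/15 = 61.8667.
Difference = 58.2667 − 61.8667 = -3.6000 ≈ -3.6.

-3.6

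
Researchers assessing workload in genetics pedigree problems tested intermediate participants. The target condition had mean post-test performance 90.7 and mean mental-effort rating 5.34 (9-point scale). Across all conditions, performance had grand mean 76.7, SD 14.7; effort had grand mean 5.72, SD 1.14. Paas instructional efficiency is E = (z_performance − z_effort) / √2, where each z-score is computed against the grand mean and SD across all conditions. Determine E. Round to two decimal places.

0.91

z_performance = (90.7 − 76.7) / 14.7 = 14.0000 / 14.7 = 0.9524.
z_effort = (5.34 − 5.72) / 1.14 = -0.3800 / 1.14 = -0.3333.
z_P − z_E = 0.9524 − (-0.3333) = 1.2857.
E = 1.2857 / √2 = 1.2857 / 1.41421 = 0.9091 ≈ 0.91.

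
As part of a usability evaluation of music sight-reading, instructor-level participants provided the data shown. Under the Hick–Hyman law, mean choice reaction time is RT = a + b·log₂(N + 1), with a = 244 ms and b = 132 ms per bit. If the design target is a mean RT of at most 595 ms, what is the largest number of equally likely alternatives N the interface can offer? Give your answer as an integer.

Set 244 + 132·log₂(N + 1) ≤ 595.
log₂(N + 1) ≤ (595 − 244) / 132 = 2.6591.
N + 1 ≤ 2^2.6591 = 6.3164.
N ≤ 5.3164, so the largest integer N is 5.

5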